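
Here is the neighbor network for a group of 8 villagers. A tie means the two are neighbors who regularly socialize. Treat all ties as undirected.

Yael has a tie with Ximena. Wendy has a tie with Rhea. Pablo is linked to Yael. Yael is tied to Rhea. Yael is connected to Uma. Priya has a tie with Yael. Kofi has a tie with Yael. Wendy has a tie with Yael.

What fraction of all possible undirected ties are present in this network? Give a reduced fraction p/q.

There are 8 edges and 8 nodes, so the maximum possible is C(8,2) = 28.
Density = 8/28 = 2/7.

2/7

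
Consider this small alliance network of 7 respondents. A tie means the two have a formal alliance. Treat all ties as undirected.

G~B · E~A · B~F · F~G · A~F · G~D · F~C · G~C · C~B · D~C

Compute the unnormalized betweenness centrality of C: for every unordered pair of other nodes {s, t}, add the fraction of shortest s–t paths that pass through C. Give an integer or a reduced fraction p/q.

2

Pairs whose geodesics pass through C — D–B: 1/2; D–F: 1/2; D–A: 1/2; D–E: 1/2.
All other pairs contribute 0.
Summing the contributions gives betweenness(C) = 2.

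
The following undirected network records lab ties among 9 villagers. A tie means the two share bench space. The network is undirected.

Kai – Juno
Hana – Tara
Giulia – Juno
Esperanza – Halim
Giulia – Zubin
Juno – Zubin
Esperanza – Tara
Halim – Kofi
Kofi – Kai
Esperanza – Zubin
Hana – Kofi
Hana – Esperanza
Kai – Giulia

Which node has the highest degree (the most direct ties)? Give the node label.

Degrees — Esperanza:4, Giulia:3, Halim:2, Hana:3, Juno:3, Kai:3, Kofi:3, Tara:2, Zubin:3.
The maximum is 4, attained only by Esperanza.

Esperanza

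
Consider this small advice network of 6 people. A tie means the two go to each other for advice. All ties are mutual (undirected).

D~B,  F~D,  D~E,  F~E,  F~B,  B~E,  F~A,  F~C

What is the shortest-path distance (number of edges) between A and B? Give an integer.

2

One shortest route is A – F – B, which uses 2 edges, and A and B are not directly tied, so nothing shorter exists. So d(A,B) = 2.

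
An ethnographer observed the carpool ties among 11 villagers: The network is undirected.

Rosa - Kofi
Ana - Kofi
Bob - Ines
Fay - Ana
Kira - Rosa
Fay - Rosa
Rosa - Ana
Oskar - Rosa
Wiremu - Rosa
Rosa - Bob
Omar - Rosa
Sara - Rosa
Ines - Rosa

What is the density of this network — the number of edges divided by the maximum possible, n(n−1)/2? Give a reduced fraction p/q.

13/55

There are 13 edges and 11 nodes, so the maximum possible is C(11,2) = 55.
Density = 13/55.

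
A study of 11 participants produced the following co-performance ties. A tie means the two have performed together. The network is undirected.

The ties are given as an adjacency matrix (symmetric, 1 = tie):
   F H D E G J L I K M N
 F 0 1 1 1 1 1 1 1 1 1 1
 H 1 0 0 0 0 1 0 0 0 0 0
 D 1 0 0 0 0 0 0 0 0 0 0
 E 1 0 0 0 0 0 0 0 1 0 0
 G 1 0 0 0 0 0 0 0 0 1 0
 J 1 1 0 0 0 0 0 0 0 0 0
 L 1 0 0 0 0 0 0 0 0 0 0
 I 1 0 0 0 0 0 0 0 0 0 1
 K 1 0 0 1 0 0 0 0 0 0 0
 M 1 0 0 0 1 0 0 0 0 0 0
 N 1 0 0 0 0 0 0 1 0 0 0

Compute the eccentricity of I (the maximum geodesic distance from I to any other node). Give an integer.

2

Distances from I: D:2, E:2, F:1, G:2, H:2, J:2, K:2, L:2, M:2, N:1.
The largest is 2 (to H, D, E, G, J, L, K, and M), so the eccentricity of I is 2.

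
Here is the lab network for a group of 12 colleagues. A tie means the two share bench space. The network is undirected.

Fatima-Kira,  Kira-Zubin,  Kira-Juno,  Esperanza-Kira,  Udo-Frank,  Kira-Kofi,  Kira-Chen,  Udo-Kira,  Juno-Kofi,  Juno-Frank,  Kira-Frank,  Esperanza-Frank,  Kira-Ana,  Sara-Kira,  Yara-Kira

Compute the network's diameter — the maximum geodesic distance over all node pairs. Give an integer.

Eccentricity of each node (its greatest distance to any other): Ana:2, Chen:2, Esperanza:2, Fatima:2, Frank:2, Juno:2, Kira:1, Kofi:2, Sara:2, Udo:2, Yara:2, Zubin:2.
The maximum eccentricity is 2, realized for instance by the pair Fatima–Chen via Fatima – Kira – Chen. So the diameter is 2.

2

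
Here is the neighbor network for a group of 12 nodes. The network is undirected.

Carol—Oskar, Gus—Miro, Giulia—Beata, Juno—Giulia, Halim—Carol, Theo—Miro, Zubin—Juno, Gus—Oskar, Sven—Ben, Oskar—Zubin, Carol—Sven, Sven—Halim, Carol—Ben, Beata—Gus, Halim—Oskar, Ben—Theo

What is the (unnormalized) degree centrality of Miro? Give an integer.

Miro is directly tied to Gus and Theo. That is 2 neighbors, so the degree of Miro is 2.

2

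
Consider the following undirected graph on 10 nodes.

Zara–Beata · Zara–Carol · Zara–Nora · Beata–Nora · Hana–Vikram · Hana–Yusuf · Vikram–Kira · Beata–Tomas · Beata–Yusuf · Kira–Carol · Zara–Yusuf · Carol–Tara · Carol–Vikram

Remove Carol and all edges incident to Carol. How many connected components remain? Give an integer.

2

Without Carol, the remaining ties split the others into: {Beata, Hana, Kira, Nora, Tomas, Vikram, Yusuf, Zara}; {Tara}.
That's 2 separate components.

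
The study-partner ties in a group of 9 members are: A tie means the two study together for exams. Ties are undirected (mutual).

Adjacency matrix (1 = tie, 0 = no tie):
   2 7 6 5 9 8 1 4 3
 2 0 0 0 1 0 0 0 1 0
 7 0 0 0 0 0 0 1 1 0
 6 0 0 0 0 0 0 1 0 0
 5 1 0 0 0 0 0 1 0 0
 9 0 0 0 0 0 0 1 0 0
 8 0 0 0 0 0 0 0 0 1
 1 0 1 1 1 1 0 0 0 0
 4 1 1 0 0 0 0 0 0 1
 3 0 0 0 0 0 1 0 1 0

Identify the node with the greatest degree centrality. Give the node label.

1

Degrees — 1:4, 2:2, 3:2, 4:3, 5:2, 6:1, 7:2, 8:1, 9:1.
The maximum is 4, attained only by 1.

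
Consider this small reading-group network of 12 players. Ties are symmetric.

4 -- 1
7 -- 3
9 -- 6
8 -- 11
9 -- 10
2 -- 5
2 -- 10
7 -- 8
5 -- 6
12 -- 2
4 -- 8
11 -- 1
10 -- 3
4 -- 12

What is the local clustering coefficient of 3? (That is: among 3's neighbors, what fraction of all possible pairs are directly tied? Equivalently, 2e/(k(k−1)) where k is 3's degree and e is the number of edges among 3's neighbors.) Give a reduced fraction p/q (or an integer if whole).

0

3's neighbors: 7 and 10 (k = 2).
Possible neighbor pairs: C(2,2) = 1. Edges among them: none → e = 0.
Clustering(3) = 0/1.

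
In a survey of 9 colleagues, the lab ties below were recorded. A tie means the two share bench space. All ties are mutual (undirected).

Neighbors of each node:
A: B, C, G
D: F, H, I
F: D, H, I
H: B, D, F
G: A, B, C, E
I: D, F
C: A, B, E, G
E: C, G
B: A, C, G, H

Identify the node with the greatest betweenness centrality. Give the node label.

Unnormalized betweenness of each node: A:0, B:16, C:3, D:3, E:0, F:3, G:3, H:15, I:0.
B has the largest value, 16, making it the main broker — the node through which the most shortest paths run.

B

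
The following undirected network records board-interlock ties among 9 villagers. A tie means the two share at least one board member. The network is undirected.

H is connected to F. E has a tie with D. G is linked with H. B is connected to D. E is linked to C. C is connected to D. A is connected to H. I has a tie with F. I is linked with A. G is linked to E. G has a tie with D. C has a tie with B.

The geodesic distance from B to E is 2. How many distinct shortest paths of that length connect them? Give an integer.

The shortest distance is 2. The length-2 paths are: B–C–E; B–D–E.
That gives 2 distinct shortest paths.

2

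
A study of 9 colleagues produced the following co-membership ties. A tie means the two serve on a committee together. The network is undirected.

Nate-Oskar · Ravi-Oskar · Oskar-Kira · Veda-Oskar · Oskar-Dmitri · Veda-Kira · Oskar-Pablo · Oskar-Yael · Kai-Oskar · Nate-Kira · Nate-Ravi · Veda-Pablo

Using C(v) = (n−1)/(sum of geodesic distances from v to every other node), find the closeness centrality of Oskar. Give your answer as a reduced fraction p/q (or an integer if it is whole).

1

Distances from Oskar: Dmitri:1, Kai:1, Kira:1, Nate:1, Pablo:1, Ravi:1, Veda:1, Yael:1. Sum = 8.
n = 9, so closeness = 8/8 = 1.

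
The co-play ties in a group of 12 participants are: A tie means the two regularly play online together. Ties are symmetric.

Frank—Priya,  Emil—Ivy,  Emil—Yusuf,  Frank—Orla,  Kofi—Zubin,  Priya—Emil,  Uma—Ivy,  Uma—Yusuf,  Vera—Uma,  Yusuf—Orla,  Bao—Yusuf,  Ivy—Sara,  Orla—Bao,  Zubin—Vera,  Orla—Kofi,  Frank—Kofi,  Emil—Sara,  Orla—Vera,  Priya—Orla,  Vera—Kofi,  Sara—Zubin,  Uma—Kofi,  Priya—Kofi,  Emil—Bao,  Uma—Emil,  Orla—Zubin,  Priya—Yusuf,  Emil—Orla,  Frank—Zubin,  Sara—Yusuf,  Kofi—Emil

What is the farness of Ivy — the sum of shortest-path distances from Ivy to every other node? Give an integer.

20

Distances from Ivy: Bao:2, Emil:1, Frank:3, Kofi:2, Orla:2, Priya:2, Sara:1, Uma:1, Vera:2, Yusuf:2, Zubin:2.
Sum = 2 + 1 + 3 + 2 + 2 + 2 + 1 + 1 + 2 + 2 + 2 = 20.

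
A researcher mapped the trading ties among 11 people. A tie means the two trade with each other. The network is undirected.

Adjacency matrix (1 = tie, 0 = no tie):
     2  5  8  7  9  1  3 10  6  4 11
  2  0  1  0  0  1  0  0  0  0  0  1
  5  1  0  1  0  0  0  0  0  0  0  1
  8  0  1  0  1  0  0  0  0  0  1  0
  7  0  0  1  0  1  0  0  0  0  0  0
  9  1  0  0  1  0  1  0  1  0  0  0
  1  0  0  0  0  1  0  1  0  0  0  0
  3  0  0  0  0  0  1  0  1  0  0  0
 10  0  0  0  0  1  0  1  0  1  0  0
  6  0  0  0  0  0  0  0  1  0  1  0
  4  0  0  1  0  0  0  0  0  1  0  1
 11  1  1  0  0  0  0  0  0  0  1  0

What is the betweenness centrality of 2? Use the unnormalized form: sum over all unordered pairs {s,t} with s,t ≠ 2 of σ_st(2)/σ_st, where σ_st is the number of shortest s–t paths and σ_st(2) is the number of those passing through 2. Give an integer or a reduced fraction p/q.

Pairs whose geodesics pass through 2 — 5–9: 1; 5–1: 1; 5–3: 2/2; 5–10: 1; 7–11: 1/3; 9–4: 1/3; 9–11: 1; 1–4: 1/4; 1–11: 1; 3–11: 2/3; 10–11: 1/2.
All other pairs contribute 0.
Summing the contributions gives betweenness(2) = 97/12.

97/12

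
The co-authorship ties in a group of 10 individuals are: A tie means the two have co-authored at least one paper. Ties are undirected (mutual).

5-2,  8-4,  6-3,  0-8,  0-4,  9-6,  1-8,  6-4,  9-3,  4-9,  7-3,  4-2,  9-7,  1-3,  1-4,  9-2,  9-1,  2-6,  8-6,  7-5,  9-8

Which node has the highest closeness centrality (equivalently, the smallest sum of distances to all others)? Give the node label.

Farness (sum of distances to all others) for each node — 0:19, 1:15, 2:14, 3:15, 4:12, 5:19, 6:13, 7:16, 8:14, 9:11.
The smallest farness is 11, for 9, so 9 has the highest closeness.

9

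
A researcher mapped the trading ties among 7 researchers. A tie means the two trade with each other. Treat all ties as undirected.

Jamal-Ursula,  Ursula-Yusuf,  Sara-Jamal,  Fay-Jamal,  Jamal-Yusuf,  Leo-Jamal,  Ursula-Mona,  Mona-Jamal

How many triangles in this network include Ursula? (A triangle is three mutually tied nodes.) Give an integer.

Ursula's neighbors: Jamal, Mona, and Yusuf.
Neighbor pairs that are themselves tied: Ursula–Jamal–Mona; Ursula–Jamal–Yusuf. Each forms one triangle with Ursula, for 2 in total.

2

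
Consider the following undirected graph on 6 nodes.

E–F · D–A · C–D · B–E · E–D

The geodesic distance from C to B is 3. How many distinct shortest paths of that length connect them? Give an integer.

The shortest distance is 3, and the only length-3 path is C–D–E–B. So there is exactly 1 shortest path.

1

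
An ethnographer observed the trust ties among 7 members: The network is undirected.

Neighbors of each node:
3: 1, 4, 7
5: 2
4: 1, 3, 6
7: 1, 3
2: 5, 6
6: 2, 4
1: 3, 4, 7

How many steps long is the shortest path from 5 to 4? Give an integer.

One shortest route is 5 – 2 – 6 – 4, which uses 3 edges, and at distance 2 from 5 we only reach {6}, which does not include 4. So d(5,4) = 3.

3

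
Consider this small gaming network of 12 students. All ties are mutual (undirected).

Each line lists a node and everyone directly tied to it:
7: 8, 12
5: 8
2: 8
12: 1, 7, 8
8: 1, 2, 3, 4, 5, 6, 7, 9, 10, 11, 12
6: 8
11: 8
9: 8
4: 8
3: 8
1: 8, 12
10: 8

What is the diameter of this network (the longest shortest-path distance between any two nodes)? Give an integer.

Eccentricity of each node (its greatest distance to any other): 1:2, 2:2, 3:2, 4:2, 5:2, 6:2, 7:2, 8:1, 9:2, 10:2, 11:2, 12:2.
The maximum eccentricity is 2, realized for instance by the pair 5–12 via 5 – 8 – 12. So the diameter is 2.

2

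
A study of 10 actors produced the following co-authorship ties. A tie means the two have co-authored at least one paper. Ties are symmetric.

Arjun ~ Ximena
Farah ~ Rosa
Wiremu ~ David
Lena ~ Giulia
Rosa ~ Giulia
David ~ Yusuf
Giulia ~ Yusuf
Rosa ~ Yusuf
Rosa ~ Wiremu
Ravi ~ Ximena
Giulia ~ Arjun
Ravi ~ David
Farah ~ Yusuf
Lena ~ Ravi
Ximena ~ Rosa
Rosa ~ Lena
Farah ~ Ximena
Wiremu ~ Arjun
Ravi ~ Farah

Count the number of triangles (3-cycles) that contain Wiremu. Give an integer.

0

Wiremu's neighbors are Arjun, David, and Rosa, but none of them are tied to each other, so no triangle contains Wiremu.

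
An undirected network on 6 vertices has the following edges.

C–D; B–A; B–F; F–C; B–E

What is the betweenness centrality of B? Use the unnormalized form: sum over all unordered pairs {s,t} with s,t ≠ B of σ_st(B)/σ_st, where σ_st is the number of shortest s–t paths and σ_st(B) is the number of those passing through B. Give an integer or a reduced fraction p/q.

Pairs whose geodesics pass through B — A–E: 1; A–F: 1; A–D: 1; A–C: 1; E–F: 1; E–D: 1; E–C: 1.
All other pairs contribute 0.
Summing the contributions gives betweenness(B) = 7.

7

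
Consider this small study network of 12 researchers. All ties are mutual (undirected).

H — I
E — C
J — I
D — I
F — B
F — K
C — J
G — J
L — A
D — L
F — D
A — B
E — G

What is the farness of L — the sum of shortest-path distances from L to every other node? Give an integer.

Distances from L: A:1, B:2, C:4, D:1, E:5, F:2, G:4, H:3, I:2, J:3, K:3.
Sum = 1 + 2 + 4 + 1 + 5 + 2 + 4 + 3 + 2 + 3 + 3 = 30.

30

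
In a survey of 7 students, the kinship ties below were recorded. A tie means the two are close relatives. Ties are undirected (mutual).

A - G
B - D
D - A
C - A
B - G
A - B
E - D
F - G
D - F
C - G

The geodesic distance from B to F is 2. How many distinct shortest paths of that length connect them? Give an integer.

2

The shortest distance is 2. The length-2 paths are: B–G–F; B–D–F.
That gives 2 distinct shortest paths.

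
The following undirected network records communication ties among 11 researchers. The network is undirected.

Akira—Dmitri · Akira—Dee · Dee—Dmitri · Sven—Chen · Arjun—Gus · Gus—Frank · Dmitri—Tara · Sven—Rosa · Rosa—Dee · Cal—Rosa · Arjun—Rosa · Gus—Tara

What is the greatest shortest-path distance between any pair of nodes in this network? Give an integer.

5

Eccentricity of each node (its greatest distance to any other): Akira:4, Arjun:3, Cal:4, Chen:5, Dee:4, Dmitri:4, Frank:5, Gus:4, Rosa:3, Sven:4, Tara:5.
The maximum eccentricity is 5, realized for instance by the pair Frank–Chen via Frank – Gus – Arjun – Rosa – Sven – Chen. So the diameter is 5.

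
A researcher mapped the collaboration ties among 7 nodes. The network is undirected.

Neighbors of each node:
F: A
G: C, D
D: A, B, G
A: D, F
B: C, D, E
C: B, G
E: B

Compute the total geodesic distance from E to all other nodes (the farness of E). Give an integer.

Distances from E: A:3, B:1, C:2, D:2, F:4, G:3.
Sum = 3 + 1 + 2 + 2 + 4 + 3 = 15.

15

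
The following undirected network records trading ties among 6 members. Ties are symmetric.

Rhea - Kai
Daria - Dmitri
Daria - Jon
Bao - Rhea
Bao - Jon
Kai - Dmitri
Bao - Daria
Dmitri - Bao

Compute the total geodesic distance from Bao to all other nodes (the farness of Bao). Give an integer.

6

Distances from Bao: Daria:1, Dmitri:1, Jon:1, Kai:2, Rhea:1.
Sum = 1 + 1 + 1 + 2 + 1 = 6.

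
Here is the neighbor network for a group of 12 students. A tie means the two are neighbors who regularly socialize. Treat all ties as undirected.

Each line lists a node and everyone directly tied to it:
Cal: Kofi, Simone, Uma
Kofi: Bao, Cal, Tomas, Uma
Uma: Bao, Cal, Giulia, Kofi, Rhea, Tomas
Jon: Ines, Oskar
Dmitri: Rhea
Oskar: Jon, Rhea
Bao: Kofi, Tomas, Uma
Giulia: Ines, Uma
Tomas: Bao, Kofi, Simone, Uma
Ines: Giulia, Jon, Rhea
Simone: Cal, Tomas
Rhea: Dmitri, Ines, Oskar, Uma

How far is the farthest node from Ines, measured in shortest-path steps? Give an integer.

4

Distances from Ines: Bao:3, Cal:3, Dmitri:2, Giulia:1, Jon:1, Kofi:3, Oskar:2, Rhea:1, Simone:4, Tomas:3, Uma:2.
The largest is 4 (to Simone), so the eccentricity of Ines is 4.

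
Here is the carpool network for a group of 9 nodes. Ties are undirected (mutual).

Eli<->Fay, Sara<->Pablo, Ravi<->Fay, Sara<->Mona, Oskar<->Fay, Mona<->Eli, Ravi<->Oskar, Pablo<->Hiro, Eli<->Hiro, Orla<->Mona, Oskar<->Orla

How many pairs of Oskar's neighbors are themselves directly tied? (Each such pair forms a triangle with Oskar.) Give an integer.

1

Oskar's neighbors: Fay, Orla, and Ravi.
Neighbor pairs that are themselves tied: Oskar–Fay–Ravi. Each forms one triangle with Oskar, for 1 in total.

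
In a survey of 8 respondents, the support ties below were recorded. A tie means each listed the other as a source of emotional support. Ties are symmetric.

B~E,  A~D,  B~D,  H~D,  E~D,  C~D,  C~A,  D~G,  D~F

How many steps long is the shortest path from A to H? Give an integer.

2

One shortest route is A – D – H, which uses 2 edges, and A and H are not directly tied, so nothing shorter exists. So d(A,H) = 2.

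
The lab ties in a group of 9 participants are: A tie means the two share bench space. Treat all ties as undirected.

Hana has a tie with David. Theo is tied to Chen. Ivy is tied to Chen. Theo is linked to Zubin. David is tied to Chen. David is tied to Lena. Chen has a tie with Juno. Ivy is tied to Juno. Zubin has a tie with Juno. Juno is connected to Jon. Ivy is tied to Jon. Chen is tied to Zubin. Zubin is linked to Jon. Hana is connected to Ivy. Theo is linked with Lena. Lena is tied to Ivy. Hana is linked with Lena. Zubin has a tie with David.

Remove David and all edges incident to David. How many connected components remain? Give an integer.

1

David's neighbors (Chen, Hana, Lena, and Zubin) remain reachable from one another through other ties, so the rest of the network stays in one piece.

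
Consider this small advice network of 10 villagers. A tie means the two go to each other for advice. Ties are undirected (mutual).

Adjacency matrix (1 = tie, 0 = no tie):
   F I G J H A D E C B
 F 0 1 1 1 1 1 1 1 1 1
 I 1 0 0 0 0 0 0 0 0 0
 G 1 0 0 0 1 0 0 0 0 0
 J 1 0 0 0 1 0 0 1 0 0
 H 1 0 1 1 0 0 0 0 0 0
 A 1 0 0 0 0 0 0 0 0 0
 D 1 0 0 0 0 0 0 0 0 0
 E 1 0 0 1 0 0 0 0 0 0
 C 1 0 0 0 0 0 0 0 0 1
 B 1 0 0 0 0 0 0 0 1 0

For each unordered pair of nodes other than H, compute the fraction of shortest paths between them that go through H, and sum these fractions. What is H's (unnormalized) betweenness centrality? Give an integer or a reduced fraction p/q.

Pairs whose geodesics pass through H — G–J: 1/2.
All other pairs contribute 0.
Summing the contributions gives betweenness(H) = 1/2.

1/2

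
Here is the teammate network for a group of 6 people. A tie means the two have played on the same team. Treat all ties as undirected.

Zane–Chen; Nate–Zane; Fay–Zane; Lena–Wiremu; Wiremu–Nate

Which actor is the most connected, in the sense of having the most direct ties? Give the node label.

Degrees — Chen:1, Fay:1, Lena:1, Nate:2, Wiremu:2, Zane:3.
The maximum is 3, attained only by Zane.

Zane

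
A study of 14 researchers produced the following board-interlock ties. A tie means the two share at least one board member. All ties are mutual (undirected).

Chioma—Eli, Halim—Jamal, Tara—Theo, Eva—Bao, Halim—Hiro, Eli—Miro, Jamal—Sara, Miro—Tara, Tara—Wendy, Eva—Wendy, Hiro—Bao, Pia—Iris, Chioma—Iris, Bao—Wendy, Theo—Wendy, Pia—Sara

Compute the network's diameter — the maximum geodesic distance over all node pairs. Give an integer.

6

Eccentricity of each node (its greatest distance to any other): Bao:6, Chioma:6, Eli:6, Eva:6, Halim:6, Hiro:6, Iris:6, Jamal:6, Miro:6, Pia:6, Sara:6, Tara:6, Theo:6, Wendy:6.
The maximum eccentricity is 6, realized for instance by the pair Chioma–Hiro via Chioma – Iris – Pia – Sara – Jamal – Halim – Hiro. So the diameter is 6.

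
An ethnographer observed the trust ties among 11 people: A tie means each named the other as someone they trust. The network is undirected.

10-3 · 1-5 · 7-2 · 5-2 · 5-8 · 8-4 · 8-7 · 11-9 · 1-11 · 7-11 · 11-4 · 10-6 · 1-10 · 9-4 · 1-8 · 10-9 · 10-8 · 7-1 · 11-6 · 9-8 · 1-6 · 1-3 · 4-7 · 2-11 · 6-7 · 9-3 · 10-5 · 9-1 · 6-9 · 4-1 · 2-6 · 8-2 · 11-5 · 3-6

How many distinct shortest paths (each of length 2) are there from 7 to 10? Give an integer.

3

The shortest distance is 2. The length-2 paths are: 7–8–10; 7–6–10; 7–1–10.
That gives 3 distinct shortest paths.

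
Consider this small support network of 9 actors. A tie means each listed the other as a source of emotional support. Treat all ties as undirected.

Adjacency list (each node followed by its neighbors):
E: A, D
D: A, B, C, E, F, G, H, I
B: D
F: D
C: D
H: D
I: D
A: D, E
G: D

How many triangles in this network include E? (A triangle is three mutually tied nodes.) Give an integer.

1

E's neighbors: A and D.
Neighbor pairs that are themselves tied: E–A–D. Each forms one triangle with E, for 1 in total.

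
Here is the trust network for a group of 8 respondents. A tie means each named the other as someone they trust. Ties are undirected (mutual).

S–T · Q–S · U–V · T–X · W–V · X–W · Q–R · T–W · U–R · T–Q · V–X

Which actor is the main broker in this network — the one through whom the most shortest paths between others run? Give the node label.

Unnormalized betweenness of each node: Q:13/3, R:8/3, S:0, T:20/3, U:7/3, V:11/3, W:5/3, X:5/3.
T has the largest value, 20/3, making it the main broker — the node through which the most shortest paths run.

T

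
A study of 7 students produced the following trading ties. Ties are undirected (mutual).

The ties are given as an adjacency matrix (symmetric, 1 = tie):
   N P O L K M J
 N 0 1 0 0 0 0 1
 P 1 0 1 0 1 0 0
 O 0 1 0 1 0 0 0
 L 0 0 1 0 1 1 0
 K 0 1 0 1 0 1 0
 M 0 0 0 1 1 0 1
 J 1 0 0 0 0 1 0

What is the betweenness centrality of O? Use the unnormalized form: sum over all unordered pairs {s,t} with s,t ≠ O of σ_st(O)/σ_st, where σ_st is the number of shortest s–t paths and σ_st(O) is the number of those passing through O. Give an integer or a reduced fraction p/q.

Pairs whose geodesics pass through O — N–L: 1/3; P–L: 1/2.
All other pairs contribute 0.
Summing the contributions gives betweenness(O) = 5/6.

5/6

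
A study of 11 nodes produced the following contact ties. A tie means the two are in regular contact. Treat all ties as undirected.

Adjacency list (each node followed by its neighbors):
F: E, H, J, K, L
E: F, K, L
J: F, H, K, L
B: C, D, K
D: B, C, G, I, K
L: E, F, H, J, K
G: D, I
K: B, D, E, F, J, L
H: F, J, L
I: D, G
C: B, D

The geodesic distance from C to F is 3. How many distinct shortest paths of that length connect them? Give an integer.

The shortest distance is 3. The length-3 paths are: C–B–K–F; C–D–K–F.
That gives 2 distinct shortest paths.

2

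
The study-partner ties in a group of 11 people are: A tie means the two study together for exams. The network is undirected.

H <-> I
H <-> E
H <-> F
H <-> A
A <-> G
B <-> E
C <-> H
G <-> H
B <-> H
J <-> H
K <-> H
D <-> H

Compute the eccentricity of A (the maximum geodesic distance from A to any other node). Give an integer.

Distances from A: B:2, C:2, D:2, E:2, F:2, G:1, H:1, I:2, J:2, K:2.
The largest is 2 (to C, I, D, B, F, E, J, and K), so the eccentricity of A is 2.

2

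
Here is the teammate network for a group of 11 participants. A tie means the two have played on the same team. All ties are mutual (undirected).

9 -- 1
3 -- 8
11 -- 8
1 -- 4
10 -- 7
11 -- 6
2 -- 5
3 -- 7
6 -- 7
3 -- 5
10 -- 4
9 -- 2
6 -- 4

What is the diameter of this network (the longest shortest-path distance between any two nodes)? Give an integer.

Eccentricity of each node (its greatest distance to any other): 1:4, 2:4, 3:4, 4:4, 5:4, 6:4, 7:4, 8:4, 9:4, 10:4, 11:4.
The maximum eccentricity is 4, realized for instance by the pair 6–2 via 6 – 4 – 1 – 9 – 2. So the diameter is 4.

4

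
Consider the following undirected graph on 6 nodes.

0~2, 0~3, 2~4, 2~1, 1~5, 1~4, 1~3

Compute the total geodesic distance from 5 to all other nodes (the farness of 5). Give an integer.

Distances from 5: 0:3, 1:1, 2:2, 3:2, 4:2.
Sum = 3 + 1 + 2 + 2 + 2 = 10.

10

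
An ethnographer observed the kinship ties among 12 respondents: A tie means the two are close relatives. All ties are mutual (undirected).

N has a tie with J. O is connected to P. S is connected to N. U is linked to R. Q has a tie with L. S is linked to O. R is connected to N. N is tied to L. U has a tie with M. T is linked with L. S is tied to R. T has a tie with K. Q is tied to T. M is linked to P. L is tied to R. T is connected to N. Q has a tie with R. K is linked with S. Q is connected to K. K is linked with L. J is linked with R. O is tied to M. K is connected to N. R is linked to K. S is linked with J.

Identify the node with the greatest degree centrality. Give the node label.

Degrees — J:3, K:6, L:5, M:3, N:6, O:3, P:2, Q:4, R:7, S:5, T:4, U:2.
The maximum is 7, attained only by R.

R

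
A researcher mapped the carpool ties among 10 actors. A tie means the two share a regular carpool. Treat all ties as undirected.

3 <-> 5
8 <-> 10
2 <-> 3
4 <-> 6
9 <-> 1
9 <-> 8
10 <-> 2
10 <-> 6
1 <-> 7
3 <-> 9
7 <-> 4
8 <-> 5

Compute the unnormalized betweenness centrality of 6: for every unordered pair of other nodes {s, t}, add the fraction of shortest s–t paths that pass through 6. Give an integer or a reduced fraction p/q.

Pairs whose geodesics pass through 6 — 10–7: 1; 10–4: 1; 2–7: 1/2; 2–4: 1; 3–4: 1/2; 5–4: 1; 8–4: 1.
All other pairs contribute 0.
Summing the contributions gives betweenness(6) = 6.

6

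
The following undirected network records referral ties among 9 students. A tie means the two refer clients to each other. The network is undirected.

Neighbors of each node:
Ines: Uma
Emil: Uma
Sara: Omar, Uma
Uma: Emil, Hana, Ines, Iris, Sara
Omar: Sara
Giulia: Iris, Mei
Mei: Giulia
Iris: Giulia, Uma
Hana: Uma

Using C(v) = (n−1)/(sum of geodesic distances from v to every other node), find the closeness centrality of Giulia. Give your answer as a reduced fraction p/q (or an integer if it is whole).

2/5

Distances from Giulia: Emil:3, Hana:3, Ines:3, Iris:1, Mei:1, Omar:4, Sara:3, Uma:2. Sum = 20.
n = 9, so closeness = 8/20 = 2/5.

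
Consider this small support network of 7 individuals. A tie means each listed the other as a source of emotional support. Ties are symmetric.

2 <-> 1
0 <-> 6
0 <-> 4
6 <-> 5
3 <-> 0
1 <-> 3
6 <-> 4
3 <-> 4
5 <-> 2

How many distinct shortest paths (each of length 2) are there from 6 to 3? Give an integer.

2

The shortest distance is 2. The length-2 paths are: 6–0–3; 6–4–3.
That gives 2 distinct shortest paths.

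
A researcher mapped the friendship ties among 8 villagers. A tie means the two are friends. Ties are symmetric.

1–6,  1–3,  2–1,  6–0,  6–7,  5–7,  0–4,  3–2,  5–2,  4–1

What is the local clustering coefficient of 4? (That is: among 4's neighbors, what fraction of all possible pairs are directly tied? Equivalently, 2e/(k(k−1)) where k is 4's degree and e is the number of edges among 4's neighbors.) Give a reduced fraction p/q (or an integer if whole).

0

4's neighbors: 0 and 1 (k = 2).
Possible neighbor pairs: C(2,2) = 1. Edges among them: none → e = 0.
Clustering(4) = 0/1.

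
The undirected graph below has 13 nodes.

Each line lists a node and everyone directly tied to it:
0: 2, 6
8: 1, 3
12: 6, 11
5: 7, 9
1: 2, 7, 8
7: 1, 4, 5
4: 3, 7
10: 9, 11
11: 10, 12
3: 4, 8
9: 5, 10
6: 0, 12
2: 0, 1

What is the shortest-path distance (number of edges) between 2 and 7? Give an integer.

One shortest route is 2 – 1 – 7, which uses 2 edges, and 2 and 7 are not directly tied, so nothing shorter exists. So d(2,7) = 2.

2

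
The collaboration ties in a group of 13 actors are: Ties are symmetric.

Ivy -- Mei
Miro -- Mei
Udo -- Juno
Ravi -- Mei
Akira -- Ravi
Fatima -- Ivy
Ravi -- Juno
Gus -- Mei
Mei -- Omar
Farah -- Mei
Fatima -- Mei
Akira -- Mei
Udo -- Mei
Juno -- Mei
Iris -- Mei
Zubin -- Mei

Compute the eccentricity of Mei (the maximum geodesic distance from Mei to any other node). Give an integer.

Distances from Mei: Akira:1, Farah:1, Fatima:1, Gus:1, Iris:1, Ivy:1, Juno:1, Miro:1, Omar:1, Ravi:1, Udo:1, Zubin:1.
The largest is 1 (to Ravi, Gus, Omar, Akira, Iris, Ivy, Farah, Fatima, Juno, Udo, Miro, and Zubin), so the eccentricity of Mei is 1.

1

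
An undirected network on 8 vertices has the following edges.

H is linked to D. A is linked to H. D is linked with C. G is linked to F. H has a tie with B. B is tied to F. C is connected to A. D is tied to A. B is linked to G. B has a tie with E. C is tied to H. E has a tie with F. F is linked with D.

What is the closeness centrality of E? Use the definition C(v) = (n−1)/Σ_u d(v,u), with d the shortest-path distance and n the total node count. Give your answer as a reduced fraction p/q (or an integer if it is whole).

1/2

Distances from E: A:3, B:1, C:3, D:2, F:1, G:2, H:2. Sum = 14.
n = 8, so closeness = 7/14 = 1/2.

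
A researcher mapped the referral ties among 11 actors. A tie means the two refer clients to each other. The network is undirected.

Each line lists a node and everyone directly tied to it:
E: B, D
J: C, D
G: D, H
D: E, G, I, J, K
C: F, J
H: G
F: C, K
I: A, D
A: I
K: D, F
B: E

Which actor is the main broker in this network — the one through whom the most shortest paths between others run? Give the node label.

Unnormalized betweenness of each node: A:0, B:0, C:1, D:37, E:9, F:1, G:9, H:0, I:9, J:7, K:7.
D has the largest value, 37, making it the main broker — the node through which the most shortest paths run.

D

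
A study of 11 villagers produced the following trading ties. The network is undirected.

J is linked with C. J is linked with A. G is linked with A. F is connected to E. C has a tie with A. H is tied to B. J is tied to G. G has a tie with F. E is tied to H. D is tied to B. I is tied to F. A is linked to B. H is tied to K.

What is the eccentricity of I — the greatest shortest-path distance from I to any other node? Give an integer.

Distances from I: A:3, B:4, C:4, D:5, E:2, F:1, G:2, H:3, J:3, K:4.
The largest is 5 (to D), so the eccentricity of I is 5.

5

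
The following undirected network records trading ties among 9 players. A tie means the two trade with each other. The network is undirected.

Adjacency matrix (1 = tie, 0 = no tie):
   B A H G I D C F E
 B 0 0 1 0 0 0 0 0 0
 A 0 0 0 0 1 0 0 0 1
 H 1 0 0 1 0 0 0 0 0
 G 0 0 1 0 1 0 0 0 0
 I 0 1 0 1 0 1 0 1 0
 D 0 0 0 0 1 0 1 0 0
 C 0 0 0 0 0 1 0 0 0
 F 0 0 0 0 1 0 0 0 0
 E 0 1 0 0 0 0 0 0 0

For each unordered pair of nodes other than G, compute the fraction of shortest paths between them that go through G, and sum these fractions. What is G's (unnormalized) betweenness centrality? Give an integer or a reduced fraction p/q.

12

Pairs whose geodesics pass through G — B–A: 1; B–I: 1; B–D: 1; B–C: 1; B–F: 1; B–E: 1; A–H: 1; H–I: 1; H–D: 1; H–C: 1; H–F: 1; H–E: 1.
All other pairs contribute 0.
Summing the contributions gives betweenness(G) = 12.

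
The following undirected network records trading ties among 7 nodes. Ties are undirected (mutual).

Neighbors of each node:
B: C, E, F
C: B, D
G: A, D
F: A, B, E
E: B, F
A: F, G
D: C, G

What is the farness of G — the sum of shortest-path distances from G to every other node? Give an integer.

Distances from G: A:1, B:3, C:2, D:1, E:3, F:2.
Sum = 1 + 3 + 2 + 1 + 3 + 2 = 12.

12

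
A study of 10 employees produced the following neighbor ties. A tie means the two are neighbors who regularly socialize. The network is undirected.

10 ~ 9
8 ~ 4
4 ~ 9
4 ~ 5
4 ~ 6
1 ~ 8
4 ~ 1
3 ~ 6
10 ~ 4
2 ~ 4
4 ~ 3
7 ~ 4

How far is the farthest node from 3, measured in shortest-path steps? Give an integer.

Distances from 3: 1:2, 2:2, 4:1, 5:2, 6:1, 7:2, 8:2, 9:2, 10:2.
The largest is 2 (to 1, 7, 2, 10, 5, 8, and 9), so the eccentricity of 3 is 2.

2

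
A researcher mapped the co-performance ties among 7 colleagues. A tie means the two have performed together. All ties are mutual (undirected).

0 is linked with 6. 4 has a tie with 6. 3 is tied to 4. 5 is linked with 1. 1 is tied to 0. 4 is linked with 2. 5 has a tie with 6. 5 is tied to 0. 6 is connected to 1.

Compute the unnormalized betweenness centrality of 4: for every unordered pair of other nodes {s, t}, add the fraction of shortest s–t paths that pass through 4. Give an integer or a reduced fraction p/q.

Pairs whose geodesics pass through 4 — 2–3: 1; 2–6: 1; 2–1: 1; 2–5: 1; 2–0: 1; 3–6: 1; 3–1: 1; 3–5: 1; 3–0: 1.
All other pairs contribute 0.
Summing the contributions gives betweenness(4) = 9.

9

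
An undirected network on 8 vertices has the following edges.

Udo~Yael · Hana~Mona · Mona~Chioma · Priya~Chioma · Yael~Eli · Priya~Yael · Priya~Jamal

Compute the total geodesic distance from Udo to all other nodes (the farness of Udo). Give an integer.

Distances from Udo: Chioma:3, Eli:2, Hana:5, Jamal:3, Mona:4, Priya:2, Yael:1.
Sum = 3 + 2 + 5 + 3 + 4 + 2 + 1 = 20.

20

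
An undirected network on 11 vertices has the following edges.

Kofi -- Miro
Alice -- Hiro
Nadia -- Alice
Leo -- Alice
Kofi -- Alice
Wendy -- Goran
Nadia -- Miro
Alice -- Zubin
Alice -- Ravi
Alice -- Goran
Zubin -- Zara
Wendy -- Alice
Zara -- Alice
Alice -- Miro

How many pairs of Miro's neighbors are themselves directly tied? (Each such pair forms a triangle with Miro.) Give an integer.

Miro's neighbors: Alice, Kofi, and Nadia.
Neighbor pairs that are themselves tied: Miro–Alice–Kofi; Miro–Alice–Nadia. Each forms one triangle with Miro, for 2 in total.

2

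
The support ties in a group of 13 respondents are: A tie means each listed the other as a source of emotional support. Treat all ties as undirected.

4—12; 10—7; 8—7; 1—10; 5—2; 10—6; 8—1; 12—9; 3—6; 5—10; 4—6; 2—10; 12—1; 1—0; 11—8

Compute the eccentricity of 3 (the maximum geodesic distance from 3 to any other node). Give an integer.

5

Distances from 3: 0:4, 1:3, 2:3, 4:2, 5:3, 6:1, 7:3, 8:4, 9:4, 10:2, 11:5, 12:3.
The largest is 5 (to 11), so the eccentricity of 3 is 5.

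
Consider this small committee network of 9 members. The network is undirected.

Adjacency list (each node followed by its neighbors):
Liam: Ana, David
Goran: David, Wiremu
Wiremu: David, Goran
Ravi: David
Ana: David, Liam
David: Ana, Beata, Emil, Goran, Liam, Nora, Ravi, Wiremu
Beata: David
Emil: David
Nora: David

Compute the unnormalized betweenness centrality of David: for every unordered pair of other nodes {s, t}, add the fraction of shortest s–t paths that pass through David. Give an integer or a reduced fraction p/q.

Pairs whose geodesics pass through David — Ana–Beata: 1; Ana–Wiremu: 1; Ana–Ravi: 1; Ana–Goran: 1; Ana–Nora: 1; Ana–Emil: 1; Beata–Wiremu: 1; Beata–Liam: 1; Beata–Ravi: 1; Beata–Goran: 1; Beata–Nora: 1; Beata–Emil: 1; Wiremu–Liam: 1; Wiremu–Ravi: 1 … (+12 more pairs).
All other pairs contribute 0.
Summing the contributions gives betweenness(David) = 26.

26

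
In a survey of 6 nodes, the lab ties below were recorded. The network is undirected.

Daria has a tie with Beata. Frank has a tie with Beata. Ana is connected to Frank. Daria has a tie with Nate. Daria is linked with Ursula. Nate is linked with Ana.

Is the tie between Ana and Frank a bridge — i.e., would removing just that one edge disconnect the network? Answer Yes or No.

Even without that edge, Ana still reaches Frank via Ana – Nate – Daria – Beata – Frank, so the network stays connected. Not a bridge.

No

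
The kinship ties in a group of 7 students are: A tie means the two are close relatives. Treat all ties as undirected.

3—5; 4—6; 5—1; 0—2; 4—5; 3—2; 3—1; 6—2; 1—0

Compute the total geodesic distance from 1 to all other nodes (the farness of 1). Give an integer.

10

Distances from 1: 0:1, 2:2, 3:1, 4:2, 5:1, 6:3.
Sum = 1 + 2 + 1 + 2 + 1 + 3 = 10.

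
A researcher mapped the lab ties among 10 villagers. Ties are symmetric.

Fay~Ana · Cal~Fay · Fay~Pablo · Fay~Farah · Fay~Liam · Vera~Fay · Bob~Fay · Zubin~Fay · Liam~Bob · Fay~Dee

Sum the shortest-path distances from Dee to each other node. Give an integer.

Distances from Dee: Ana:2, Bob:2, Cal:2, Farah:2, Fay:1, Liam:2, Pablo:2, Vera:2, Zubin:2.
Sum = 2 + 2 + 2 + 2 + 1 + 2 + 2 + 2 + 2 = 17.

17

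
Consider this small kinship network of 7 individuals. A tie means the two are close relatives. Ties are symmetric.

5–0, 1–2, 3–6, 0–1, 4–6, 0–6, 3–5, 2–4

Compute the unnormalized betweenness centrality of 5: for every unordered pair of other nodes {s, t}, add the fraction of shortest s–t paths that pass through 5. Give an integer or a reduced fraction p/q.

Pairs whose geodesics pass through 5 — 0–3: 1/2; 3–1: 1/2.
All other pairs contribute 0.
Summing the contributions gives betweenness(5) = 1.

1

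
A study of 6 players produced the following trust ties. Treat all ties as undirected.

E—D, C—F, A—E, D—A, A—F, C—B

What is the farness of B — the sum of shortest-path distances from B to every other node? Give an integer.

Distances from B: A:3, C:1, D:4, E:4, F:2.
Sum = 3 + 1 + 4 + 4 + 2 = 14.

14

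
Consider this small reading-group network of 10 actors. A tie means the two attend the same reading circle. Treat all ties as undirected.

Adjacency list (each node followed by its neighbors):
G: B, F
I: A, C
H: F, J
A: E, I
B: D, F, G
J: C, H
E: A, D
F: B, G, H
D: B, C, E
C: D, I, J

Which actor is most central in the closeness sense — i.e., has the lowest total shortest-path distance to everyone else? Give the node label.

Farness (sum of distances to all others) for each node — A:24, B:18, C:17, D:16, E:21, F:21, G:23, H:22, I:22, J:20.
The smallest farness is 16, for D, so D has the highest closeness.

D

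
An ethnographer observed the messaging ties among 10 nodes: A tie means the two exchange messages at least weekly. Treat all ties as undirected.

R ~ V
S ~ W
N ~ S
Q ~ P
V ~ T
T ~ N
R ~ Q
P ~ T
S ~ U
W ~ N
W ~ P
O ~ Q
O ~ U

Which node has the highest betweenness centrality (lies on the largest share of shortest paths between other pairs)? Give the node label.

Q

Unnormalized betweenness of each node: N:29/6, O:23/6, P:22/3, Q:55/6, R:5/2, S:11/2, T:41/6, U:10/3, V:7/3, W:10/3.
Q has the largest value, 55/6, making it the main broker — the node through which the most shortest paths run.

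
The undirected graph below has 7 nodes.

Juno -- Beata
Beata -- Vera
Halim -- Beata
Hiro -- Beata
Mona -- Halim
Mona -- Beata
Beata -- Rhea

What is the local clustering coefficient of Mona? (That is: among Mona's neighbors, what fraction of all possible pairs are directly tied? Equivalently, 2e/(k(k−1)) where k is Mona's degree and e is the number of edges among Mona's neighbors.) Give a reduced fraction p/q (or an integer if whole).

1

Mona's neighbors: Beata and Halim (k = 2).
Possible neighbor pairs: C(2,2) = 1. Edges among them: Beata–Halim → e = 1.
Clustering(Mona) = 1/1.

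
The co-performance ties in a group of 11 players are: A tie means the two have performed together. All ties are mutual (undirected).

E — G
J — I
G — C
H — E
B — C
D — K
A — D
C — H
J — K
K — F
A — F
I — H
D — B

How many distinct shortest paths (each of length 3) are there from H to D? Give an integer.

1

The shortest distance is 3, and the only length-3 path is H–C–B–D. So there is exactly 1 shortest path.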